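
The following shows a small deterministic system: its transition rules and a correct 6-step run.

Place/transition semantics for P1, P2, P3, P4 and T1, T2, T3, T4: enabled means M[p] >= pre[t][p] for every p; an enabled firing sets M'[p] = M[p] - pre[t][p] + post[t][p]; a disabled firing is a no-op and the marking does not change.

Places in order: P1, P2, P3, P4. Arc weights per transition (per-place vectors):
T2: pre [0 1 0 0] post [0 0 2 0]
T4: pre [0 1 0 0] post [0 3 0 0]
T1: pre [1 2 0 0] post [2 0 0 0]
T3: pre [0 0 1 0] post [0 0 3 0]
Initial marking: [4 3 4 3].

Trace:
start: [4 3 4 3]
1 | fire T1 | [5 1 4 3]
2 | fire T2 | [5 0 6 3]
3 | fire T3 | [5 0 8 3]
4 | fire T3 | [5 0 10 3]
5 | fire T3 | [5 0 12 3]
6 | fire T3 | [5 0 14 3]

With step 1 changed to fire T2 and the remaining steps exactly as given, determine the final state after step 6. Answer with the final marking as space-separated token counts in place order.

(re-executing from step 1 with the substitution; state before step 1: [4 3 4 3])
1 | fire T2 | [4 2 6 3]
2 | fire T2 | [4 1 8 3]
3 | fire T3 | [4 1 10 3]
4 | fire T3 | [4 1 12 3]
5 | fire T3 | [4 1 14 3]
6 | fire T3 | [4 1 16 3]

4 1 16 3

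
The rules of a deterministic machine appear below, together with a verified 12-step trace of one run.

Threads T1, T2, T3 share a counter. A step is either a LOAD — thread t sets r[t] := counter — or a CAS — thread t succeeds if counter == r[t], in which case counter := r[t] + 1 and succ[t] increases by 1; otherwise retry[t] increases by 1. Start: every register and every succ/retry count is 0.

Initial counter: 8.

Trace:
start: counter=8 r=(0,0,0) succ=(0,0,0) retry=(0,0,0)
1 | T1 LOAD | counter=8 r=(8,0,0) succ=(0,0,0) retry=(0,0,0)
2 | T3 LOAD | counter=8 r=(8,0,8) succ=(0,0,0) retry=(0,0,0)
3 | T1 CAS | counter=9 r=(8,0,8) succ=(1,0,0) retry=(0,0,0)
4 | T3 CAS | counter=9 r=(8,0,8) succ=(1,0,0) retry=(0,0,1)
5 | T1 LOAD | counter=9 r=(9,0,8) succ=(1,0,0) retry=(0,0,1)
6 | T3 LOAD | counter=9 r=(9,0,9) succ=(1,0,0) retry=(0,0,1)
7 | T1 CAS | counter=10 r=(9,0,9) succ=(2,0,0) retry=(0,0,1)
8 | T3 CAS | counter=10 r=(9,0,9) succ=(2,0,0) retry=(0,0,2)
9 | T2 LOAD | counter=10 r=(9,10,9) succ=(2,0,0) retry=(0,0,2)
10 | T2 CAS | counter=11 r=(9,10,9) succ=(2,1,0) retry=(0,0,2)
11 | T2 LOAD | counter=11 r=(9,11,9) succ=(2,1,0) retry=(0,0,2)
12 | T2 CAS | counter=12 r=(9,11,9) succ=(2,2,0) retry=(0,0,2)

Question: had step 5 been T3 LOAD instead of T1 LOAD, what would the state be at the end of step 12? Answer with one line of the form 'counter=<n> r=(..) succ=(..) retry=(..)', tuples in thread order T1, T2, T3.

counter=12 r=(8,11,9) succ=(1,2,1) retry=(1,0,1)

(re-executing from step 5 with the substitution; state before step 5: counter=9 r=(8,0,8) succ=(1,0,0) retry=(0,0,1))
5 | T3 LOAD | counter=9 r=(8,0,9) succ=(1,0,0) retry=(0,0,1)
6 | T3 LOAD | counter=9 r=(8,0,9) succ=(1,0,0) retry=(0,0,1)
7 | T1 CAS | counter=9 r=(8,0,9) succ=(1,0,0) retry=(1,0,1)
8 | T3 CAS | counter=10 r=(8,0,9) succ=(1,0,1) retry=(1,0,1)
9 | T2 LOAD | counter=10 r=(8,10,9) succ=(1,0,1) retry=(1,0,1)
10 | T2 CAS | counter=11 r=(8,10,9) succ=(1,1,1) retry=(1,0,1)
11 | T2 LOAD | counter=11 r=(8,11,9) succ=(1,1,1) retry=(1,0,1)
12 | T2 CAS | counter=12 r=(8,11,9) succ=(1,2,1) retry=(1,0,1)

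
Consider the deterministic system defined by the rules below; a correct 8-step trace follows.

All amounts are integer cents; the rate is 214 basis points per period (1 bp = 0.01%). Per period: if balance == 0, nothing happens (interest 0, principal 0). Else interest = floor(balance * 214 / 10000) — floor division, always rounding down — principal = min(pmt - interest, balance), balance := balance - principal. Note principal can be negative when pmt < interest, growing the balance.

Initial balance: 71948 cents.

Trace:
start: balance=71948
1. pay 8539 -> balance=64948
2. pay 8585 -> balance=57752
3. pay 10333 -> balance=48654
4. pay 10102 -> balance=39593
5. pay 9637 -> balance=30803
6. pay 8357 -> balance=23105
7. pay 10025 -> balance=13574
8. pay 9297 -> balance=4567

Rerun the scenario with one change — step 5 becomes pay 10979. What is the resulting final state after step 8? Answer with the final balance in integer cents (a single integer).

(re-executing from step 5 with the substitution; state before step 5: balance=39593)
5. pay 10979 -> balance=29461
6. pay 8357 -> balance=21734
7. pay 10025 -> balance=12174
8. pay 9297 -> balance=3137

3137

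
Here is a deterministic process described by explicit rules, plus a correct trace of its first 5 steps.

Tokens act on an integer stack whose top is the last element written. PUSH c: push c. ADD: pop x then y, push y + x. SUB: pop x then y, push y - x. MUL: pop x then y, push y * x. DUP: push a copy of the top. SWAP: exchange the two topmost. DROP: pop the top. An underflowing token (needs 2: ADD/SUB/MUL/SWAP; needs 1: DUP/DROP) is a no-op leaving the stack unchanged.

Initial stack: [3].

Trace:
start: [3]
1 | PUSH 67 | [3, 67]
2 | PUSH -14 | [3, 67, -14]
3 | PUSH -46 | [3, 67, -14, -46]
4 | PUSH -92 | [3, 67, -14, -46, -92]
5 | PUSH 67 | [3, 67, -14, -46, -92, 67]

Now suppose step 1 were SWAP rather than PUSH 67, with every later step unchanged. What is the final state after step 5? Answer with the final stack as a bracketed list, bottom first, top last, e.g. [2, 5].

[3, -14, -46, -92, 67]

(re-executing from step 1 with the substitution; state before step 1: [3])
1 | SWAP | [3]
2 | PUSH -14 | [3, -14]
3 | PUSH -46 | [3, -14, -46]
4 | PUSH -92 | [3, -14, -46, -92]
5 | PUSH 67 | [3, -14, -46, -92, 67]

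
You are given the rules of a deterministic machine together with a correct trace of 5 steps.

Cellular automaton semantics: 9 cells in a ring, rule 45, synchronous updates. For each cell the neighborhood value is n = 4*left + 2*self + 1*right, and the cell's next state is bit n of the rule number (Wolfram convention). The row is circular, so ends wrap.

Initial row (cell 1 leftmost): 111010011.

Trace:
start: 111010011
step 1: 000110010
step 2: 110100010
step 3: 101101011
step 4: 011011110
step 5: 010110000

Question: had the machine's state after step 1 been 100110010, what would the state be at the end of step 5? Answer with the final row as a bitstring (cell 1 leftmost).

101100001

state after step 1 := 100110010
step 2: 100100011
step 3: 000101010
step 4: 110111110
step 5: 101100001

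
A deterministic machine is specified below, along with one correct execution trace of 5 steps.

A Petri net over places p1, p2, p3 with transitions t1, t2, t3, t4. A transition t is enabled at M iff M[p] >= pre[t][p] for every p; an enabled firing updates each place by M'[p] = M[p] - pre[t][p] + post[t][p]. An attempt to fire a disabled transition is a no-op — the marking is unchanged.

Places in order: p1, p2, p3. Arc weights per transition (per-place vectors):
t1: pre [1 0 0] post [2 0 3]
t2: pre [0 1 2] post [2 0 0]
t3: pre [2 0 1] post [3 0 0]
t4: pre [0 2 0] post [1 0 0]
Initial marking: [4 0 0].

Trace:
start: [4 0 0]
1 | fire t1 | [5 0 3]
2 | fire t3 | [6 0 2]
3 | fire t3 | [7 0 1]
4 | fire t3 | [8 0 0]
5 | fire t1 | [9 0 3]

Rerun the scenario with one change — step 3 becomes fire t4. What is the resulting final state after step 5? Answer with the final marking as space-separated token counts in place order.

(re-executing from step 3 with the substitution; state before step 3: [6 0 2])
3 | fire t4 | [6 0 2]
4 | fire t3 | [7 0 1]
5 | fire t1 | [8 0 4]

8 0 4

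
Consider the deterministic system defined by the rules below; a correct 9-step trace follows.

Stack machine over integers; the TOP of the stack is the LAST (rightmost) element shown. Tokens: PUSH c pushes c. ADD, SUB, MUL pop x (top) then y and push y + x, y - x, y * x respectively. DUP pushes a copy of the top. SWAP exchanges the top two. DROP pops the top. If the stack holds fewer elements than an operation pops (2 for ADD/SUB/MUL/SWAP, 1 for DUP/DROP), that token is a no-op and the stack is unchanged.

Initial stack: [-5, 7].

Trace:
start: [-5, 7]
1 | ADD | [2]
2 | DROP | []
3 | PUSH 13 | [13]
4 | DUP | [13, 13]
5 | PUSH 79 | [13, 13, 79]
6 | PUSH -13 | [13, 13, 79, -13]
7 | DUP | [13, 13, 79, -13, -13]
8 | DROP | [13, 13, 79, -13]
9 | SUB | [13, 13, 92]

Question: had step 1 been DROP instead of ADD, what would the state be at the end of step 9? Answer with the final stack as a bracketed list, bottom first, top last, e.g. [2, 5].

(re-executing from step 1 with the substitution; state before step 1: [-5, 7])
1 | DROP | [-5]
2 | DROP | []
3 | PUSH 13 | [13]
4 | DUP | [13, 13]
5 | PUSH 79 | [13, 13, 79]
6 | PUSH -13 | [13, 13, 79, -13]
7 | DUP | [13, 13, 79, -13, -13]
8 | DROP | [13, 13, 79, -13]
9 | SUB | [13, 13, 92]

[13, 13, 92]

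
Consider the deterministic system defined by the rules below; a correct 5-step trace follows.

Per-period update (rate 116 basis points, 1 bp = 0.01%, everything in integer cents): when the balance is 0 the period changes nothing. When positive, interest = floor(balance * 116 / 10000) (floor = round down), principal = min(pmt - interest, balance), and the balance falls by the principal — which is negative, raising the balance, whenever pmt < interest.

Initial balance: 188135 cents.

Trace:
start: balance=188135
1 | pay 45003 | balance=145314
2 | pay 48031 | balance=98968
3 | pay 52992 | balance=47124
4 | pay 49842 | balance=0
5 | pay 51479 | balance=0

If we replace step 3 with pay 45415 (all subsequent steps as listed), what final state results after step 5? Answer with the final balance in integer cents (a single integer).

(re-executing from step 3 with the substitution; state before step 3: balance=98968)
3 | pay 45415 | balance=54701
4 | pay 49842 | balance=5493
5 | pay 51479 | balance=0

0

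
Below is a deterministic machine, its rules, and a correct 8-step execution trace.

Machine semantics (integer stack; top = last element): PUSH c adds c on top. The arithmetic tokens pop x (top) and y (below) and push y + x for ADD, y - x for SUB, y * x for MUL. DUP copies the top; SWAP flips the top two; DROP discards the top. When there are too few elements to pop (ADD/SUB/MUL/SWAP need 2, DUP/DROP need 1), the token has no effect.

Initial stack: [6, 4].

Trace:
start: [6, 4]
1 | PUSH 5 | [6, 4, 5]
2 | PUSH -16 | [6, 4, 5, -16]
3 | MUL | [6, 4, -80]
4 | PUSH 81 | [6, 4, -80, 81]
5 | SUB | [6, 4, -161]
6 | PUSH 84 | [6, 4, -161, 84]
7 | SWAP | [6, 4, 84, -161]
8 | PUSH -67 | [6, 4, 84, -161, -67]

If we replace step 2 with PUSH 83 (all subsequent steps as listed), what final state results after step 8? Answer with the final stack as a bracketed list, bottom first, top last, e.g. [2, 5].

[6, 4, 84, 334, -67]

(re-executing from step 2 with the substitution; state before step 2: [6, 4, 5])
2 | PUSH 83 | [6, 4, 5, 83]
3 | MUL | [6, 4, 415]
4 | PUSH 81 | [6, 4, 415, 81]
5 | SUB | [6, 4, 334]
6 | PUSH 84 | [6, 4, 334, 84]
7 | SWAP | [6, 4, 84, 334]
8 | PUSH -67 | [6, 4, 84, 334, -67]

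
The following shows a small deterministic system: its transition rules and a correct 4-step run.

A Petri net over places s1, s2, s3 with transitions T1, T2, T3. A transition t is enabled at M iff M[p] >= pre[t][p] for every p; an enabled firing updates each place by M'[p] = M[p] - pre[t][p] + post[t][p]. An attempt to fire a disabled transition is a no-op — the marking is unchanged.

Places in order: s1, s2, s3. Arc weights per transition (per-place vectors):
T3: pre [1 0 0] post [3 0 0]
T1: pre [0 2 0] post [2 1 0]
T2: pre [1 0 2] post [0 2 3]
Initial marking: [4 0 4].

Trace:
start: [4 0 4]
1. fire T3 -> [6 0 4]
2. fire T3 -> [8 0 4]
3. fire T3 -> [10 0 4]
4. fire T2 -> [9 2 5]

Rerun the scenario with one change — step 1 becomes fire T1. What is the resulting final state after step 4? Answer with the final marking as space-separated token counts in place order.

7 2 5

(re-executing from step 1 with the substitution; state before step 1: [4 0 4])
1. fire T1 -> [4 0 4]
2. fire T3 -> [6 0 4]
3. fire T3 -> [8 0 4]
4. fire T2 -> [7 2 5]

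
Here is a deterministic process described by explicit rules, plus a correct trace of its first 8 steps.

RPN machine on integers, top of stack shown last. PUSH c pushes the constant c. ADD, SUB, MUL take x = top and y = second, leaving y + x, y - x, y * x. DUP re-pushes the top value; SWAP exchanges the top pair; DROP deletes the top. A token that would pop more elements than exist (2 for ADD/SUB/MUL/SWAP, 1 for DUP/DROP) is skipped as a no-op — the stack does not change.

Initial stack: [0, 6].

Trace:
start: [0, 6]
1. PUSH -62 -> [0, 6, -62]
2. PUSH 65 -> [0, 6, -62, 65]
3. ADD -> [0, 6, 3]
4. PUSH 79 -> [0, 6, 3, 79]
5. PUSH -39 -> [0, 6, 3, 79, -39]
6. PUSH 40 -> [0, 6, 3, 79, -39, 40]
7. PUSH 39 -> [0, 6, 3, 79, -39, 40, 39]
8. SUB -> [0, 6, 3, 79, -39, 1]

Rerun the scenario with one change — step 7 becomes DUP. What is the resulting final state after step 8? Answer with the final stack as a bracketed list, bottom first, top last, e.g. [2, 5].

[0, 6, 3, 79, -39, 0]

(re-executing from step 7 with the substitution; state before step 7: [0, 6, 3, 79, -39, 40])
7. DUP -> [0, 6, 3, 79, -39, 40, 40]
8. SUB -> [0, 6, 3, 79, -39, 0]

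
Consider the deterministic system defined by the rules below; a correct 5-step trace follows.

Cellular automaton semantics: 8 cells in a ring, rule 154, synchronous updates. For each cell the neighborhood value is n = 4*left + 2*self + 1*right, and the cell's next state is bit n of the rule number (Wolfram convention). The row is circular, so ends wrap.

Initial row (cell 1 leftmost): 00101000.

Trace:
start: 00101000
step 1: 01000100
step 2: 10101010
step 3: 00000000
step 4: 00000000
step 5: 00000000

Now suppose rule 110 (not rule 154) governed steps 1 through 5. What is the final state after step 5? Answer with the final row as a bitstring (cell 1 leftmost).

(re-executing steps 1..5 under rule 110; state before step 1: 00101000)
step 1: 01111000
step 2: 11001000
step 3: 11011001
step 4: 01111011
step 5: 11001111

11001111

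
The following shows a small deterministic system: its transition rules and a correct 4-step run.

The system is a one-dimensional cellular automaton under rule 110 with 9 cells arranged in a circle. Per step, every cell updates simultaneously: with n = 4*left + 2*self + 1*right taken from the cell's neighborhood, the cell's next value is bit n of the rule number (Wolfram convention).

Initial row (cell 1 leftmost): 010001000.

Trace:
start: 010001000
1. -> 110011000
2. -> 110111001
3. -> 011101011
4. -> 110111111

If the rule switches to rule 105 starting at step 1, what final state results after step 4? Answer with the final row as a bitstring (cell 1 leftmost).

(re-executing steps 1..4 under rule 105; state before step 1: 010001000)
1. -> 000100011
2. -> 010001011
3. -> 100100111
4. -> 100000100

100000100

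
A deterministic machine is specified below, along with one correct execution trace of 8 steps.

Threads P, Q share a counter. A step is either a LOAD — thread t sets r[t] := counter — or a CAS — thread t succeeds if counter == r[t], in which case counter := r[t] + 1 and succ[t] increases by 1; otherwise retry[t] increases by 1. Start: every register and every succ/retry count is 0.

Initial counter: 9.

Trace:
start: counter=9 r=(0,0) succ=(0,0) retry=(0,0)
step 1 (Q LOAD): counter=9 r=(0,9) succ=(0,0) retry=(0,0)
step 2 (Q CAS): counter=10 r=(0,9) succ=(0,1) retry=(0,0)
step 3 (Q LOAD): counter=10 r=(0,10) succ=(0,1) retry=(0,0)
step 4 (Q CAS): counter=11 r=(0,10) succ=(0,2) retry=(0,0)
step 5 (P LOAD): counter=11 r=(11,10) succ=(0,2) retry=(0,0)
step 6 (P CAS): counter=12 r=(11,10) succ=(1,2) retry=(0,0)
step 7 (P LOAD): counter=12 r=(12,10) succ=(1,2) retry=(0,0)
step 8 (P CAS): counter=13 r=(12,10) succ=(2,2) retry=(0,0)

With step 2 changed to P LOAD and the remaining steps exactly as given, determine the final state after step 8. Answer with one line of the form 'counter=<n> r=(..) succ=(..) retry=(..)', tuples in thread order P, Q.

(re-executing from step 2 with the substitution; state before step 2: counter=9 r=(0,9) succ=(0,0) retry=(0,0))
step 2 (P LOAD): counter=9 r=(9,9) succ=(0,0) retry=(0,0)
step 3 (Q LOAD): counter=9 r=(9,9) succ=(0,0) retry=(0,0)
step 4 (Q CAS): counter=10 r=(9,9) succ=(0,1) retry=(0,0)
step 5 (P LOAD): counter=10 r=(10,9) succ=(0,1) retry=(0,0)
step 6 (P CAS): counter=11 r=(10,9) succ=(1,1) retry=(0,0)
step 7 (P LOAD): counter=11 r=(11,9) succ=(1,1) retry=(0,0)
step 8 (P CAS): counter=12 r=(11,9) succ=(2,1) retry=(0,0)

counter=12 r=(11,9) succ=(2,1) retry=(0,0)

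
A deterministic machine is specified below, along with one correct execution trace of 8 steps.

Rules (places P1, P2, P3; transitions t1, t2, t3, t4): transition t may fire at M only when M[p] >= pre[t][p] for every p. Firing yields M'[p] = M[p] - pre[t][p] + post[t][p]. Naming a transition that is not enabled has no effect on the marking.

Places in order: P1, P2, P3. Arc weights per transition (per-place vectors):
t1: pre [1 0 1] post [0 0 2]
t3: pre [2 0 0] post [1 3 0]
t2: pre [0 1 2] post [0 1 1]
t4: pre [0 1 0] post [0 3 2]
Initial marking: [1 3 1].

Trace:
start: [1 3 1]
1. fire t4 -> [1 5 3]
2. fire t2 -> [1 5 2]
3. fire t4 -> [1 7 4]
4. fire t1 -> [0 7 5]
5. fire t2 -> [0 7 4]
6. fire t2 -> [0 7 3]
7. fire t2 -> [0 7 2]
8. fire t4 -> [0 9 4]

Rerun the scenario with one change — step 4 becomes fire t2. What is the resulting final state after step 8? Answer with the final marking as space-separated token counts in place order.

(re-executing from step 4 with the substitution; state before step 4: [1 7 4])
4. fire t2 -> [1 7 3]
5. fire t2 -> [1 7 2]
6. fire t2 -> [1 7 1]
7. fire t2 -> [1 7 1]
8. fire t4 -> [1 9 3]

1 9 3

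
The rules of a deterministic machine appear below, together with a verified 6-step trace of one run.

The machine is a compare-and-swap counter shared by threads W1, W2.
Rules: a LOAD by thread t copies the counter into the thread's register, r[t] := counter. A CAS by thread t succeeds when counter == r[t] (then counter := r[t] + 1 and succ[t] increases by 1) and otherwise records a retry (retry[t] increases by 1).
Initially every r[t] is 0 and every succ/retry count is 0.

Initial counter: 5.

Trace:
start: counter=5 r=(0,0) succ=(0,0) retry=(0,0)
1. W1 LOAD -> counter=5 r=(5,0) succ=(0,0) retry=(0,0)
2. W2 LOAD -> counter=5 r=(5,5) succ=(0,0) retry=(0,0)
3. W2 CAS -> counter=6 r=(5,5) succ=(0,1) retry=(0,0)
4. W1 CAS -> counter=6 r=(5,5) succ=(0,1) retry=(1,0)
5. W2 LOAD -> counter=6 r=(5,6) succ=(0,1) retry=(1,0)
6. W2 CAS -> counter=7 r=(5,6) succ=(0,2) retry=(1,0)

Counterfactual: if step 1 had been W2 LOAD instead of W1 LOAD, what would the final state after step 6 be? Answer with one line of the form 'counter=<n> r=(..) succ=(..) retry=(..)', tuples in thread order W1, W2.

(re-executing from step 1 with the substitution; state before step 1: counter=5 r=(0,0) succ=(0,0) retry=(0,0))
1. W2 LOAD -> counter=5 r=(0,5) succ=(0,0) retry=(0,0)
2. W2 LOAD -> counter=5 r=(0,5) succ=(0,0) retry=(0,0)
3. W2 CAS -> counter=6 r=(0,5) succ=(0,1) retry=(0,0)
4. W1 CAS -> counter=6 r=(0,5) succ=(0,1) retry=(1,0)
5. W2 LOAD -> counter=6 r=(0,6) succ=(0,1) retry=(1,0)
6. W2 CAS -> counter=7 r=(0,6) succ=(0,2) retry=(1,0)

counter=7 r=(0,6) succ=(0,2) retry=(1,0)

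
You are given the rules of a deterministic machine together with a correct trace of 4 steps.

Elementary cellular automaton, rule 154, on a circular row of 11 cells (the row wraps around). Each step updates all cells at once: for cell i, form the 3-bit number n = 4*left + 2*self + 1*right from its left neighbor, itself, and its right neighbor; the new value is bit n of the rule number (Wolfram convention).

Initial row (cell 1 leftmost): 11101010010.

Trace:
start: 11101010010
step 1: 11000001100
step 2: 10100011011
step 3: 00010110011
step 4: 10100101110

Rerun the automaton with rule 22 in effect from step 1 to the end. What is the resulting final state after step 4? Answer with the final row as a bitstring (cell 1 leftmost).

(re-executing steps 1..4 under rule 22; state before step 1: 11101010010)
step 1: 00001011110
step 2: 00011000001
step 3: 10100100011
step 4: 00111110100

00111110100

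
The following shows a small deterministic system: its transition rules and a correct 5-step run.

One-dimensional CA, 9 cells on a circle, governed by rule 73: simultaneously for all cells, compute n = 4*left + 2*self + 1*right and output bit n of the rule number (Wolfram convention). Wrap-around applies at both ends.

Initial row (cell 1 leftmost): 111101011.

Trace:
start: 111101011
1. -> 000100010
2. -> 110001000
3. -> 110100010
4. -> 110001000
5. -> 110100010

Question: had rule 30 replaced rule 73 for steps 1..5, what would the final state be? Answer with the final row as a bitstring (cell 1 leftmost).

100001000

(re-executing steps 1..5 under rule 30; state before step 1: 111101011)
1. -> 000001010
2. -> 000011011
3. -> 100110010
4. -> 111101110
5. -> 100001000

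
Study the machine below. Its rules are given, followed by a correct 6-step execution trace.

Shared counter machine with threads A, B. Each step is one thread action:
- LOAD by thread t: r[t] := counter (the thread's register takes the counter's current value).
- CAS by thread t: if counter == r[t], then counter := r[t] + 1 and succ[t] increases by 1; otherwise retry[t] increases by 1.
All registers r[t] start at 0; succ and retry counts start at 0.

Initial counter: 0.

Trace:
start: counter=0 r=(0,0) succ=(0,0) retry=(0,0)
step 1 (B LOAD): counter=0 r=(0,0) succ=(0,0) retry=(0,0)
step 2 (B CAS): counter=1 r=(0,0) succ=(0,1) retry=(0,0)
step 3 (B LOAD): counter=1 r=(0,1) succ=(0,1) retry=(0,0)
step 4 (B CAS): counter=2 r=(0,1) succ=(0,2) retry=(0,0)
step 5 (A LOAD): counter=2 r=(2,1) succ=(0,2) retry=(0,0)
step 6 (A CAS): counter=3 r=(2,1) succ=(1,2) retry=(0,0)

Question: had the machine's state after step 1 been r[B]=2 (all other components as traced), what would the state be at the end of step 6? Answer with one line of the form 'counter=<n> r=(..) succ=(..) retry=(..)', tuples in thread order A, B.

counter=2 r=(1,0) succ=(1,1) retry=(0,1)

state after step 1 := counter=0 r=(0,2) succ=(0,0) retry=(0,0)
step 2 (B CAS): counter=0 r=(0,2) succ=(0,0) retry=(0,1)
step 3 (B LOAD): counter=0 r=(0,0) succ=(0,0) retry=(0,1)
step 4 (B CAS): counter=1 r=(0,0) succ=(0,1) retry=(0,1)
step 5 (A LOAD): counter=1 r=(1,0) succ=(0,1) retry=(0,1)
step 6 (A CAS): counter=2 r=(1,0) succ=(1,1) retry=(0,1)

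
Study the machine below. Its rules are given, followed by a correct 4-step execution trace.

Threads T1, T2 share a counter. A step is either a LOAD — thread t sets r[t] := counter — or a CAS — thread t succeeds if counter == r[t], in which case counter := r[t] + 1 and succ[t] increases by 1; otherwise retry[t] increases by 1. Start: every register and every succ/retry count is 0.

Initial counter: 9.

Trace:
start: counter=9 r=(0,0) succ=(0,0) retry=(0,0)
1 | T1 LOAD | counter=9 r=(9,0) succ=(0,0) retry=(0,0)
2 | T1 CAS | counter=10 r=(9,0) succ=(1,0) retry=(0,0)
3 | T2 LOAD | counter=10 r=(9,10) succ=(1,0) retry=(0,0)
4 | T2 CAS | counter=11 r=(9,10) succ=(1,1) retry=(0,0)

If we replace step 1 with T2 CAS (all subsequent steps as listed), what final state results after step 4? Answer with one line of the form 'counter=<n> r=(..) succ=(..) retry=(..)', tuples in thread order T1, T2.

counter=10 r=(0,9) succ=(0,1) retry=(1,1)

(re-executing from step 1 with the substitution; state before step 1: counter=9 r=(0,0) succ=(0,0) retry=(0,0))
1 | T2 CAS | counter=9 r=(0,0) succ=(0,0) retry=(0,1)
2 | T1 CAS | counter=9 r=(0,0) succ=(0,0) retry=(1,1)
3 | T2 LOAD | counter=9 r=(0,9) succ=(0,0) retry=(1,1)
4 | T2 CAS | counter=10 r=(0,9) succ=(0,1) retry=(1,1)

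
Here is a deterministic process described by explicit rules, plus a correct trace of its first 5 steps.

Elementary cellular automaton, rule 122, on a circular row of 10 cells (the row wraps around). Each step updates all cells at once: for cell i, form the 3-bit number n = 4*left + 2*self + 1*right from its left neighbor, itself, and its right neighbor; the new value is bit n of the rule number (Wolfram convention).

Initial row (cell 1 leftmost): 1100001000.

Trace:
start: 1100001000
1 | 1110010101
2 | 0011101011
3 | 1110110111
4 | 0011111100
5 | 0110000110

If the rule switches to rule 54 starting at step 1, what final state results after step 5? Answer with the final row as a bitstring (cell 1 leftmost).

0001000001

(re-executing steps 1..5 under rule 54; state before step 1: 1100001000)
1 | 0010011101
2 | 1111100011
3 | 0000010100
4 | 0000111110
5 | 0001000001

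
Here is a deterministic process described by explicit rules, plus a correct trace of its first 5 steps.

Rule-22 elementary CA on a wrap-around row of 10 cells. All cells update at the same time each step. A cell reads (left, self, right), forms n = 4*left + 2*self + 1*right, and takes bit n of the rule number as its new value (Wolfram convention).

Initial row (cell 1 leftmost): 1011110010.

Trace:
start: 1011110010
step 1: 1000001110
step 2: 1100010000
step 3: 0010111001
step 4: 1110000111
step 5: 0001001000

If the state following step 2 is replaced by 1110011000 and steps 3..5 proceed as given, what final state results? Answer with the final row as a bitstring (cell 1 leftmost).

state after step 2 := 1110011000
step 3: 0001100101
step 4: 1010011101
step 5: 0011100000

0011100000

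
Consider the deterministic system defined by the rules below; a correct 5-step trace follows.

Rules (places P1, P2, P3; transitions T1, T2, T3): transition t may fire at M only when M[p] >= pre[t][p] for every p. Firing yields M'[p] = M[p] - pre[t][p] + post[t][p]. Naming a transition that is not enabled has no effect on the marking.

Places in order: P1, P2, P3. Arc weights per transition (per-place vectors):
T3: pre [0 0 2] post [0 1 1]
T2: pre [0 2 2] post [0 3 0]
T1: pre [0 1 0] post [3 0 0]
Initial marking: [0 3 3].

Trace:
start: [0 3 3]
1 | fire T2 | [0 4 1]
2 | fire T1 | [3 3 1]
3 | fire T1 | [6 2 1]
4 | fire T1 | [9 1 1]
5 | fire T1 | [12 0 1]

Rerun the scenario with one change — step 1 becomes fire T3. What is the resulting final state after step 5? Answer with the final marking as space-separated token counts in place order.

(re-executing from step 1 with the substitution; state before step 1: [0 3 3])
1 | fire T3 | [0 4 2]
2 | fire T1 | [3 3 2]
3 | fire T1 | [6 2 2]
4 | fire T1 | [9 1 2]
5 | fire T1 | [12 0 2]

12 0 2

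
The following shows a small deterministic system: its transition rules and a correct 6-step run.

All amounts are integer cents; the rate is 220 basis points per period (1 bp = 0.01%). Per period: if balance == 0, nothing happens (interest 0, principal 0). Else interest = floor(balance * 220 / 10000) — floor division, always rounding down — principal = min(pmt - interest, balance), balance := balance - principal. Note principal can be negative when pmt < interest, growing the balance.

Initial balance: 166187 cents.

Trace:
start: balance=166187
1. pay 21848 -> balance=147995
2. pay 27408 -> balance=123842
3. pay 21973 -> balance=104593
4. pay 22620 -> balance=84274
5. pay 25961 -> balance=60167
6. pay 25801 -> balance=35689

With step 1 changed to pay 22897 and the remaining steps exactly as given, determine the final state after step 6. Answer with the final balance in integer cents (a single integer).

34518

(re-executing from step 1 with the substitution; state before step 1: balance=166187)
1. pay 22897 -> balance=146946
2. pay 27408 -> balance=122770
3. pay 21973 -> balance=103497
4. pay 22620 -> balance=83153
5. pay 25961 -> balance=59021
6. pay 25801 -> balance=34518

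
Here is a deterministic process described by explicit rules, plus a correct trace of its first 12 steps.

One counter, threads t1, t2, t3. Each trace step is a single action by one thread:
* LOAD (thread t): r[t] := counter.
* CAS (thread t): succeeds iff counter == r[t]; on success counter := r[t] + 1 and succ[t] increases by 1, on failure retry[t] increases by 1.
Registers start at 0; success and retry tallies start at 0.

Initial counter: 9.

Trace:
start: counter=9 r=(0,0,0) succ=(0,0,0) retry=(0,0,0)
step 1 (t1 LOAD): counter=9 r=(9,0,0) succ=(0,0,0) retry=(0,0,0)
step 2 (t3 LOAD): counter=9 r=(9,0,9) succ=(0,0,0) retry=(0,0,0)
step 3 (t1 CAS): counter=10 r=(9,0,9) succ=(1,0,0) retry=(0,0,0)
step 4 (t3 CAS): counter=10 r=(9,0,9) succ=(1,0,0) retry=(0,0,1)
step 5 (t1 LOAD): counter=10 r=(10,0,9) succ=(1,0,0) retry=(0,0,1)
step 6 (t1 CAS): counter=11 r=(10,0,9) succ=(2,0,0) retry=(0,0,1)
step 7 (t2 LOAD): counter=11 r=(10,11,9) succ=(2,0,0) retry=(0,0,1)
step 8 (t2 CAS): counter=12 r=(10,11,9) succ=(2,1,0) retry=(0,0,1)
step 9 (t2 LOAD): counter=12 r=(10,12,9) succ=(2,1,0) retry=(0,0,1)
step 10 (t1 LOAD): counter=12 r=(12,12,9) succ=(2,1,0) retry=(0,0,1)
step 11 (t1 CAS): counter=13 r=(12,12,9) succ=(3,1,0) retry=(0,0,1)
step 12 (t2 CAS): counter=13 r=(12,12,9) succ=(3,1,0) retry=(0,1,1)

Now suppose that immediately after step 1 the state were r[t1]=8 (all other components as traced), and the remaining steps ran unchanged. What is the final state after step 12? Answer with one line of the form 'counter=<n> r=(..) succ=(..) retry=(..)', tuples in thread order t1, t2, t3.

counter=13 r=(12,12,9) succ=(2,1,1) retry=(1,1,0)

state after step 1 := counter=9 r=(8,0,0) succ=(0,0,0) retry=(0,0,0)
step 2 (t3 LOAD): counter=9 r=(8,0,9) succ=(0,0,0) retry=(0,0,0)
step 3 (t1 CAS): counter=9 r=(8,0,9) succ=(0,0,0) retry=(1,0,0)
step 4 (t3 CAS): counter=10 r=(8,0,9) succ=(0,0,1) retry=(1,0,0)
step 5 (t1 LOAD): counter=10 r=(10,0,9) succ=(0,0,1) retry=(1,0,0)
step 6 (t1 CAS): counter=11 r=(10,0,9) succ=(1,0,1) retry=(1,0,0)
step 7 (t2 LOAD): counter=11 r=(10,11,9) succ=(1,0,1) retry=(1,0,0)
step 8 (t2 CAS): counter=12 r=(10,11,9) succ=(1,1,1) retry=(1,0,0)
step 9 (t2 LOAD): counter=12 r=(10,12,9) succ=(1,1,1) retry=(1,0,0)
step 10 (t1 LOAD): counter=12 r=(12,12,9) succ=(1,1,1) retry=(1,0,0)
step 11 (t1 CAS): counter=13 r=(12,12,9) succ=(2,1,1) retry=(1,0,0)
step 12 (t2 CAS): counter=13 r=(12,12,9) succ=(2,1,1) retry=(1,1,0)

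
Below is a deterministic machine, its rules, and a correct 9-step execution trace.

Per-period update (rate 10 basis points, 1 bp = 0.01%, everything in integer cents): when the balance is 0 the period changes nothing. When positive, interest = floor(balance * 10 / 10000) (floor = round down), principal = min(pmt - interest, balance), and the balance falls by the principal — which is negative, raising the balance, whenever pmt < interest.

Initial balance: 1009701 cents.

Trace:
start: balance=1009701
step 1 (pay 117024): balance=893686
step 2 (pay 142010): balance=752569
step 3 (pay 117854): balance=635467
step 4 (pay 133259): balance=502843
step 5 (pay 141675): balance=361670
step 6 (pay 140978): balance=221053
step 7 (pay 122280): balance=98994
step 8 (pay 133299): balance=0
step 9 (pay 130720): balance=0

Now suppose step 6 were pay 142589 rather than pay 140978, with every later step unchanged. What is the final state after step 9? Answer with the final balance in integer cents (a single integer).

0

(re-executing from step 6 with the substitution; state before step 6: balance=361670)
step 6 (pay 142589): balance=219442
step 7 (pay 122280): balance=97381
step 8 (pay 133299): balance=0
step 9 (pay 130720): balance=0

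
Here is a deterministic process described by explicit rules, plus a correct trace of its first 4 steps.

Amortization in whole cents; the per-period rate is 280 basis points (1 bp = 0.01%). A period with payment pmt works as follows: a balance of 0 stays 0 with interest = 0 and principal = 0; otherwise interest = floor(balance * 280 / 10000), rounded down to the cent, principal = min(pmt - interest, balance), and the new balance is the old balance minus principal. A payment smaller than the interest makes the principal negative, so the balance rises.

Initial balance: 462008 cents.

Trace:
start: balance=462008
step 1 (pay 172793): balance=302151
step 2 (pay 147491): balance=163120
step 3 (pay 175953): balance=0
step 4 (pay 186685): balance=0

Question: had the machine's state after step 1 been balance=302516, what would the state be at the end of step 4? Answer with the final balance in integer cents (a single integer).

state after step 1 := balance=302516
step 2 (pay 147491): balance=163495
step 3 (pay 175953): balance=0
step 4 (pay 186685): balance=0

0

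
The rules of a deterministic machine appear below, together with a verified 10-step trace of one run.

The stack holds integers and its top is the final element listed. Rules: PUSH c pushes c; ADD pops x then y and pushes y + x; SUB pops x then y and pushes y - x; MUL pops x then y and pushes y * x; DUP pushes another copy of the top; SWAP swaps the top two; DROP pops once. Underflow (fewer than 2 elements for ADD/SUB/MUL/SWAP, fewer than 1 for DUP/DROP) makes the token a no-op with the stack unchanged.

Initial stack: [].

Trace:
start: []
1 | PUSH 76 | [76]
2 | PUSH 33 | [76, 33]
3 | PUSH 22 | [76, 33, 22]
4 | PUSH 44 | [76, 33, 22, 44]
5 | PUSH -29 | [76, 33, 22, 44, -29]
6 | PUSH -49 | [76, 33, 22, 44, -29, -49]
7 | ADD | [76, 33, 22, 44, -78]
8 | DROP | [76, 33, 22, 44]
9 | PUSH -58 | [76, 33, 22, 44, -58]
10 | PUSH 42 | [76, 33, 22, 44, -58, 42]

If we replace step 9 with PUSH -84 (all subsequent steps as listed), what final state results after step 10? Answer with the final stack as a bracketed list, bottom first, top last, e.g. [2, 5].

(re-executing from step 9 with the substitution; state before step 9: [76, 33, 22, 44])
9 | PUSH -84 | [76, 33, 22, 44, -84]
10 | PUSH 42 | [76, 33, 22, 44, -84, 42]

[76, 33, 22, 44, -84, 42]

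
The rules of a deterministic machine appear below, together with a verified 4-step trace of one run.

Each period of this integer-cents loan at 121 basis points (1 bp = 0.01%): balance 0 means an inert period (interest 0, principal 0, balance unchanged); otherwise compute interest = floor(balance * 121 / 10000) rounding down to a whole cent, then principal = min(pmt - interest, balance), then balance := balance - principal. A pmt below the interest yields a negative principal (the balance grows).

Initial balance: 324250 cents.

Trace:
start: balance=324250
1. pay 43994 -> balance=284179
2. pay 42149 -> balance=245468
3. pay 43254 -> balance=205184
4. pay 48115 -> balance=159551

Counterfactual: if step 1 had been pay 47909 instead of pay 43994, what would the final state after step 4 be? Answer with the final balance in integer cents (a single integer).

155493

(re-executing from step 1 with the substitution; state before step 1: balance=324250)
1. pay 47909 -> balance=280264
2. pay 42149 -> balance=241506
3. pay 43254 -> balance=201174
4. pay 48115 -> balance=155493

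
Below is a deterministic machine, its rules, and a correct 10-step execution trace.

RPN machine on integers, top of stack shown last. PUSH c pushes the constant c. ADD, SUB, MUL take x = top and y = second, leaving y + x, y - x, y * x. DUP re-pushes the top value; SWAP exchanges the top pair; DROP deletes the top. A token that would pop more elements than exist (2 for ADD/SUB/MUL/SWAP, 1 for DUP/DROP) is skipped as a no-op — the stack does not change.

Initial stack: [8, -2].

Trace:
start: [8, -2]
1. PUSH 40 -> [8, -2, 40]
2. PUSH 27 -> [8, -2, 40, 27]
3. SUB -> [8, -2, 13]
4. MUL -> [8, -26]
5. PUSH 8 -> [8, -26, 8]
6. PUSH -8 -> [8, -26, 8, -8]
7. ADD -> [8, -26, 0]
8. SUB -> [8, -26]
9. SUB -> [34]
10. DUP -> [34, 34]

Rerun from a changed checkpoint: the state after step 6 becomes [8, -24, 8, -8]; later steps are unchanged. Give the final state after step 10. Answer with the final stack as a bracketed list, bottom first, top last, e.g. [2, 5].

[32, 32]

state after step 6 := [8, -24, 8, -8]
7. ADD -> [8, -24, 0]
8. SUB -> [8, -24]
9. SUB -> [32]
10. DUP -> [32, 32]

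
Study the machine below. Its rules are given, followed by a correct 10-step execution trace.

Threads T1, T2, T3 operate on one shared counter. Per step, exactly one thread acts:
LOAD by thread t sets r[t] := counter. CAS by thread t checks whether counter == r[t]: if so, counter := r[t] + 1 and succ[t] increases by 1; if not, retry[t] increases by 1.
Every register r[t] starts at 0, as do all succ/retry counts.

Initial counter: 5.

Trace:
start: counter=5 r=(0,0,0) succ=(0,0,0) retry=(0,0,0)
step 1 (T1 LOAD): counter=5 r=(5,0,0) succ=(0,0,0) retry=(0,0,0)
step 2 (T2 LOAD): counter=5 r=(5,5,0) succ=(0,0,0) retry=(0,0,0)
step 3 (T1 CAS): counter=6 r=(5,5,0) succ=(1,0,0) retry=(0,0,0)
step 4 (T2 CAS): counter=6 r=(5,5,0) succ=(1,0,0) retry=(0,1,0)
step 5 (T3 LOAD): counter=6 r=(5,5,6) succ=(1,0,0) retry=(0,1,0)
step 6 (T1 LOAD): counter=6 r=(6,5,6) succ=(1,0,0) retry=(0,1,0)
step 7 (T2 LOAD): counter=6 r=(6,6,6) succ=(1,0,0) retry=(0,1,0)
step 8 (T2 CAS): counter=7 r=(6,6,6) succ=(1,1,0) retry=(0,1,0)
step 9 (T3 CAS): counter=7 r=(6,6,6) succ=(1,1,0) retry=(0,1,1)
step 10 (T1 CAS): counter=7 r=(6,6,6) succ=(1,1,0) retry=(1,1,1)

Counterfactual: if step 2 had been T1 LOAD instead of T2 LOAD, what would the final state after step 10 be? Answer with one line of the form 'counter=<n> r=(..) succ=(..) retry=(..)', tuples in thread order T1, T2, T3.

(re-executing from step 2 with the substitution; state before step 2: counter=5 r=(5,0,0) succ=(0,0,0) retry=(0,0,0))
step 2 (T1 LOAD): counter=5 r=(5,0,0) succ=(0,0,0) retry=(0,0,0)
step 3 (T1 CAS): counter=6 r=(5,0,0) succ=(1,0,0) retry=(0,0,0)
step 4 (T2 CAS): counter=6 r=(5,0,0) succ=(1,0,0) retry=(0,1,0)
step 5 (T3 LOAD): counter=6 r=(5,0,6) succ=(1,0,0) retry=(0,1,0)
step 6 (T1 LOAD): counter=6 r=(6,0,6) succ=(1,0,0) retry=(0,1,0)
step 7 (T2 LOAD): counter=6 r=(6,6,6) succ=(1,0,0) retry=(0,1,0)
step 8 (T2 CAS): counter=7 r=(6,6,6) succ=(1,1,0) retry=(0,1,0)
step 9 (T3 CAS): counter=7 r=(6,6,6) succ=(1,1,0) retry=(0,1,1)
step 10 (T1 CAS): counter=7 r=(6,6,6) succ=(1,1,0) retry=(1,1,1)

counter=7 r=(6,6,6) succ=(1,1,0) retry=(1,1,1)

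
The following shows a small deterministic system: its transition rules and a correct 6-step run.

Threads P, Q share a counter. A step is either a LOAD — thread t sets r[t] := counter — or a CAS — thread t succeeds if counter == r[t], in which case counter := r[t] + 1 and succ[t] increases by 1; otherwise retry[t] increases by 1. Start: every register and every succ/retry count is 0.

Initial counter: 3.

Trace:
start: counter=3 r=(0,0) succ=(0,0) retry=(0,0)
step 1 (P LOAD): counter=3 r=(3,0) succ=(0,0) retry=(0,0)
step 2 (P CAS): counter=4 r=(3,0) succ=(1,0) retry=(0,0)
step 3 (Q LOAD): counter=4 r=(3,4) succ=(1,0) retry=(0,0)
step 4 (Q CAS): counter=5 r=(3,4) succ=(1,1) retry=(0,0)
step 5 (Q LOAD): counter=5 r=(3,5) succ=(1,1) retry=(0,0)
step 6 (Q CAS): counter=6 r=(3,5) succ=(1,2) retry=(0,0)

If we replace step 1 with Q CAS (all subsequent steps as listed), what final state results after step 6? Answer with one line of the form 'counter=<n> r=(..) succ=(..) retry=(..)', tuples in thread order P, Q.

(re-executing from step 1 with the substitution; state before step 1: counter=3 r=(0,0) succ=(0,0) retry=(0,0))
step 1 (Q CAS): counter=3 r=(0,0) succ=(0,0) retry=(0,1)
step 2 (P CAS): counter=3 r=(0,0) succ=(0,0) retry=(1,1)
step 3 (Q LOAD): counter=3 r=(0,3) succ=(0,0) retry=(1,1)
step 4 (Q CAS): counter=4 r=(0,3) succ=(0,1) retry=(1,1)
step 5 (Q LOAD): counter=4 r=(0,4) succ=(0,1) retry=(1,1)
step 6 (Q CAS): counter=5 r=(0,4) succ=(0,2) retry=(1,1)

counter=5 r=(0,4) succ=(0,2) retry=(1,1)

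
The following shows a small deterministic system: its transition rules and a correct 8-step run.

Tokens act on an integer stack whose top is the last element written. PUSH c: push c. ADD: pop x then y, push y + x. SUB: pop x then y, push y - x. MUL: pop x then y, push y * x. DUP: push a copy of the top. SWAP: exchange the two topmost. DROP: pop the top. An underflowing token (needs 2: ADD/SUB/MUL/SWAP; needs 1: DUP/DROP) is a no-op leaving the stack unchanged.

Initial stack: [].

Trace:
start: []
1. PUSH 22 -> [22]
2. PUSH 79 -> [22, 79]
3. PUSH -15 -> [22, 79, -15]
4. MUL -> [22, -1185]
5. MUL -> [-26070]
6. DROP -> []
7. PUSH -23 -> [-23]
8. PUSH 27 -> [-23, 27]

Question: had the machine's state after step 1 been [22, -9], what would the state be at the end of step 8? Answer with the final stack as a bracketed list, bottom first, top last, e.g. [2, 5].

[22, -23, 27]

state after step 1 := [22, -9]
2. PUSH 79 -> [22, -9, 79]
3. PUSH -15 -> [22, -9, 79, -15]
4. MUL -> [22, -9, -1185]
5. MUL -> [22, 10665]
6. DROP -> [22]
7. PUSH -23 -> [22, -23]
8. PUSH 27 -> [22, -23, 27]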